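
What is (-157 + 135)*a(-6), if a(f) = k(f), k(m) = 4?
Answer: -88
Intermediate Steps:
a(f) = 4
(-157 + 135)*a(-6) = (-157 + 135)*4 = -22*4 = -88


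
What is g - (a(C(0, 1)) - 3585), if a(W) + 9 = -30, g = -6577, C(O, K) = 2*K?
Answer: -2953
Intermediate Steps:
a(W) = -39 (a(W) = -9 - 30 = -39)
g - (a(C(0, 1)) - 3585) = -6577 - (-39 - 3585) = -6577 - 1*(-3624) = -6577 + 3624 = -2953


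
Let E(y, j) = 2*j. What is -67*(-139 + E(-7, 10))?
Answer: 7973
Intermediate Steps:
-67*(-139 + E(-7, 10)) = -67*(-139 + 2*10) = -67*(-139 + 20) = -67*(-119) = 7973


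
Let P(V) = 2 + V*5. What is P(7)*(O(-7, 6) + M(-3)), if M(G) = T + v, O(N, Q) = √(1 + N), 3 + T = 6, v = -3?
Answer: 37*I*√6 ≈ 90.631*I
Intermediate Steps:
T = 3 (T = -3 + 6 = 3)
P(V) = 2 + 5*V
M(G) = 0 (M(G) = 3 - 3 = 0)
P(7)*(O(-7, 6) + M(-3)) = (2 + 5*7)*(√(1 - 7) + 0) = (2 + 35)*(√(-6) + 0) = 37*(I*√6 + 0) = 37*(I*√6) = 37*I*√6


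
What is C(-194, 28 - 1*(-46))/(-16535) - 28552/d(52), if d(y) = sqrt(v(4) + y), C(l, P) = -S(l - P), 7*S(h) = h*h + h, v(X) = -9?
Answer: 71556/115745 - 664*sqrt(43) ≈ -4353.5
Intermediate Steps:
S(h) = h/7 + h**2/7 (S(h) = (h*h + h)/7 = (h**2 + h)/7 = (h + h**2)/7 = h/7 + h**2/7)
C(l, P) = -(l - P)*(1 + l - P)/7 (C(l, P) = -(l - P)*(1 + (l - P))/7 = -(l - P)*(1 + l - P)/7)
d(y) = sqrt(-9 + y)
C(-194, 28 - 1*(-46))/(-16535) - 28552/d(52) = (((28 - 1*(-46)) - 1*(-194))*(1 - 194 - (28 - 1*(-46)))/7)/(-16535) - 28552/sqrt(-9 + 52) = (((28 + 46) + 194)*(1 - 194 - (28 + 46))/7)*(-1/16535) - 28552*sqrt(43)/43 = ((74 + 194)*(1 - 194 - 1*74)/7)*(-1/16535) - 664*sqrt(43) = ((1/7)*268*(1 - 194 - 74))*(-1/16535) - 664*sqrt(43) = ((1/7)*268*(-267))*(-1/16535) - 664*sqrt(43) = -71556/7*(-1/16535) - 664*sqrt(43) = 71556/115745 - 664*sqrt(43)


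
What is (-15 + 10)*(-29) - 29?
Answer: 116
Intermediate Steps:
(-15 + 10)*(-29) - 29 = -5*(-29) - 29 = 145 - 29 = 116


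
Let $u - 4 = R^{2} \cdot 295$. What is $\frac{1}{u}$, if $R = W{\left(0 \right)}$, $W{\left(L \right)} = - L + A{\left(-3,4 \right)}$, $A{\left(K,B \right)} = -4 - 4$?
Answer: $\frac{1}{18884} \approx 5.2955 \cdot 10^{-5}$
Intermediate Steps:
$A{\left(K,B \right)} = -8$ ($A{\left(K,B \right)} = -4 - 4 = -8$)
$W{\left(L \right)} = -8 - L$ ($W{\left(L \right)} = - L - 8 = -8 - L$)
$R = -8$ ($R = -8 - 0 = -8 + 0 = -8$)
$u = 18884$ ($u = 4 + \left(-8\right)^{2} \cdot 295 = 4 + 64 \cdot 295 = 4 + 18880 = 18884$)
$\frac{1}{u} = \frac{1}{18884}$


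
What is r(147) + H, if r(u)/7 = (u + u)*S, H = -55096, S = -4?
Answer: -63328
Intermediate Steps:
r(u) = -56*u (r(u) = 7*((u + u)*(-4)) = 7*((2*u)*(-4)) = 7*(-8*u) = -56*u)
r(147) + H = -56*147 - 55096 = -8232 - 55096 = -63328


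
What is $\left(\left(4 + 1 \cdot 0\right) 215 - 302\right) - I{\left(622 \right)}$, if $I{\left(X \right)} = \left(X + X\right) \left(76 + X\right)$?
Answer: $-867754$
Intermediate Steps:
$I{\left(X \right)} = 2 X \left(76 + X\right)$
$\left(\left(4 + 1 \cdot 0\right) 215 - 302\right) - I{\left(622 \right)} = \left(\left(4 + 1 \cdot 0\right) 215 - 302\right) - 2 \cdot 622 \left(76 + 622\right) = \left(\left(4 + 0\right) 215 - 302\right) - 2 \cdot 622 \cdot 698 = \left(4 \cdot 215 - 302\right) - 868312 = \left(860 - 302\right) - 868312 = 558 - 868312 = -867754$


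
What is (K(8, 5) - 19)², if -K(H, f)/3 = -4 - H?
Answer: 289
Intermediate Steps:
K(H, f) = 12 + 3*H (K(H, f) = -3*(-4 - H) = 12 + 3*H)
(K(8, 5) - 19)² = ((12 + 3*8) - 19)² = ((12 + 24) - 19)² = (36 - 19)² = 17² = 289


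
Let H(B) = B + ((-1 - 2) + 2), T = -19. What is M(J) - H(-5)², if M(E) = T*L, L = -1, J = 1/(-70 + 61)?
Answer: -17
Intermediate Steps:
J = -⅑ (J = 1/(-9) = -⅑ ≈ -0.11111)
H(B) = -1 + B (H(B) = B + (-3 + 2) = B - 1 = -1 + B)
M(E) = 19 (M(E) = -19*(-1) = 19)
M(J) - H(-5)² = 19 - (-1 - 5)² = 19 - 1*(-6)² = 19 - 1*36 = 19 - 36 = -17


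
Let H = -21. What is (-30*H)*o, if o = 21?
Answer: 13230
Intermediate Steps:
(-30*H)*o = -30*(-21)*21 = 630*21 = 13230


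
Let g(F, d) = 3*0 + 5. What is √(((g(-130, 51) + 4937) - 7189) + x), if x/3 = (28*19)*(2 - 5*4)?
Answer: 5*I*√1239 ≈ 176.0*I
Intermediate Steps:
g(F, d) = 5 (g(F, d) = 0 + 5 = 5)
x = -28728 (x = 3*((28*19)*(2 - 5*4)) = 3*(532*(2 - 20)) = 3*(532*(-18)) = 3*(-9576) = -28728)
√(((g(-130, 51) + 4937) - 7189) + x) = √(((5 + 4937) - 7189) - 28728) = √((4942 - 7189) - 28728) = √(-2247 - 28728) = √(-30975) = 5*I*√1239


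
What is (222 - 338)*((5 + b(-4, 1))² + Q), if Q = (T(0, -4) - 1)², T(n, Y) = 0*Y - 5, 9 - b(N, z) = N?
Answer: -41760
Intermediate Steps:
b(N, z) = 9 - N
T(n, Y) = -5 (T(n, Y) = 0 - 5 = -5)
Q = 36 (Q = (-5 - 1)² = (-6)² = 36)
(222 - 338)*((5 + b(-4, 1))² + Q) = (222 - 338)*((5 + (9 - 1*(-4)))² + 36) = -116*((5 + (9 + 4))² + 36) = -116*((5 + 13)² + 36) = -116*(18² + 36) = -116*(324 + 36) = -116*360 = -41760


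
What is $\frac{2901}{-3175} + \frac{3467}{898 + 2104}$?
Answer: $\frac{2298923}{9531350} \approx 0.2412$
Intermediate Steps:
$\frac{2901}{-3175} + \frac{3467}{898 + 2104} = 2901 \left(- \frac{1}{3175}\right) + \frac{3467}{3002} = - \frac{2901}{3175} + 3467 \cdot \frac{1}{3002} = - \frac{2901}{3175} + \frac{3467}{3002} = \frac{2298923}{9531350}$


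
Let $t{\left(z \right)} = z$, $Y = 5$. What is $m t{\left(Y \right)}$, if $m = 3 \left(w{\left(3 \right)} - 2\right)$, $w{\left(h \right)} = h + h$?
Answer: $60$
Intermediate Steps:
$w{\left(h \right)} = 2 h$
$m = 12$ ($m = 3 \left(2 \cdot 3 - 2\right) = 3 \left(6 - 2\right) = 3 \cdot 4 = 12$)
$m t{\left(Y \right)} = 12 \cdot 5 = 60$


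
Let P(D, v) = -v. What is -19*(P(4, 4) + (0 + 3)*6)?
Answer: -266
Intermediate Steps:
-19*(P(4, 4) + (0 + 3)*6) = -19*(-1*4 + (0 + 3)*6) = -19*(-4 + 3*6) = -19*(-4 + 18) = -19*14 = -266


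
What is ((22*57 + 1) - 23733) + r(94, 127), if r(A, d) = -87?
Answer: -22565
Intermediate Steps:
((22*57 + 1) - 23733) + r(94, 127) = ((22*57 + 1) - 23733) - 87 = ((1254 + 1) - 23733) - 87 = (1255 - 23733) - 87 = -22478 - 87 = -22565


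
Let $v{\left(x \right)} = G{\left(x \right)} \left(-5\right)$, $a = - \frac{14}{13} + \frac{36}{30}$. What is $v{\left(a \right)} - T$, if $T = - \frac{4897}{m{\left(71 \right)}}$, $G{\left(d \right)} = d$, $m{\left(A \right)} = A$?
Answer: $\frac{63093}{923} \approx 68.356$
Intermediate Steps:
$a = \frac{8}{65}$ ($a = \left(-14\right) \frac{1}{13} + 36 \cdot \frac{1}{30} = - \frac{14}{13} + \frac{6}{5} = \frac{8}{65} \approx 0.12308$)
$v{\left(x \right)} = - 5 x$ ($v{\left(x \right)} = x \left(-5\right) = - 5 x$)
$T = - \frac{4897}{71} \approx -68.972$
$v{\left(a \right)} - T = \left(-5\right) \frac{8}{65} - - \frac{4897}{71} = - \frac{8}{13} + \frac{4897}{71} = \frac{63093}{923}$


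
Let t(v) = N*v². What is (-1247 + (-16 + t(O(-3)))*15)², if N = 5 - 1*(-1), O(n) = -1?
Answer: 1951609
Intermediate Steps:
N = 6 (N = 5 + 1 = 6)
t(v) = 6*v²
(-1247 + (-16 + t(O(-3)))*15)² = (-1247 + (-16 + 6*(-1)²)*15)² = (-1247 + (-16 + 6*1)*15)² = (-1247 + (-16 + 6)*15)² = (-1247 - 10*15)² = (-1247 - 150)² = (-1397)² = 1951609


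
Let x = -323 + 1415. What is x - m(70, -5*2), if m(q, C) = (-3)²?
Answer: 1083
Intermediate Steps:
m(q, C) = 9
x = 1092
x - m(70, -5*2) = 1092 - 1*9 = 1092 - 9 = 1083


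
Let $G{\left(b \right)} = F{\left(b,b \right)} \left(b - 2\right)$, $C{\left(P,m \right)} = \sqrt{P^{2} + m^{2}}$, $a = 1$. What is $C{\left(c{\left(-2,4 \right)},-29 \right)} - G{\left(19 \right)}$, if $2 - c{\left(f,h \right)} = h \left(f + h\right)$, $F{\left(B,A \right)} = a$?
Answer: $-17 + \sqrt{877} \approx 12.614$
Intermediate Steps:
$F{\left(B,A \right)} = 1$
$c{\left(f,h \right)} = 2 - h \left(f + h\right)$
$G{\left(b \right)} = -2 + b$ ($G{\left(b \right)} = 1 \left(b - 2\right) = 1 \left(-2 + b\right) = -2 + b$)
$C{\left(c{\left(-2,4 \right)},-29 \right)} - G{\left(19 \right)} = \sqrt{\left(2 - 4^{2} - \left(-2\right) 4\right)^{2} + \left(-29\right)^{2}} - \left(-2 + 19\right) = \sqrt{\left(2 - 16 + 8\right)^{2} + 841} - 17 = \sqrt{\left(-6\right)^{2} + 841} - 17 = \sqrt{36 + 841} - 17 = \sqrt{877} - 17 = -17 + \sqrt{877}$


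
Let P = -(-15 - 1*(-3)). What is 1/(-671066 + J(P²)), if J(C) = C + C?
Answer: -1/670778 ≈ -1.4908e-6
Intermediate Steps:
P = 12 (P = -(-15 + 3) = -1*(-12) = 12)
J(C) = 2*C
1/(-671066 + J(P²)) = 1/(-671066 + 2*12²) = 1/(-671066 + 2*144) = 1/(-671066 + 288) = 1/(-670778) = -1/670778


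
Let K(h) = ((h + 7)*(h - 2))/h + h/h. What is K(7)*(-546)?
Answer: -6006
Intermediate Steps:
K(h) = 1 + (-2 + h)*(7 + h)/h (K(h) = ((7 + h)*(-2 + h))/h + 1 = ((-2 + h)*(7 + h))/h + 1 = (-2 + h)*(7 + h)/h + 1 = 1 + (-2 + h)*(7 + h)/h)
K(7)*(-546) = (6 + 7 - 14/7)*(-546) = (6 + 7 - 14*⅐)*(-546) = (6 + 7 - 2)*(-546) = 11*(-546) = -6006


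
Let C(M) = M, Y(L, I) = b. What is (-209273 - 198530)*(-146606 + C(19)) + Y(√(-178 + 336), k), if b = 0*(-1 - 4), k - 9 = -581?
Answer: 59778618361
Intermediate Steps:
k = -572 (k = 9 - 581 = -572)
b = 0 (b = 0*(-5) = 0)
Y(L, I) = 0
(-209273 - 198530)*(-146606 + C(19)) + Y(√(-178 + 336), k) = (-209273 - 198530)*(-146606 + 19) + 0 = -407803*(-146587) + 0 = 59778618361 + 0 = 59778618361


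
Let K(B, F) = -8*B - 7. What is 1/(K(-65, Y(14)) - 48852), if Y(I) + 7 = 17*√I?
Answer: -1/48339 ≈ -2.0687e-5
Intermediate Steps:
Y(I) = -7 + 17*√I
K(B, F) = -7 - 8*B
1/(K(-65, Y(14)) - 48852) = 1/((-7 - 8*(-65)) - 48852) = 1/((-7 + 520) - 48852) = 1/(513 - 48852) = 1/(-48339) = -1/48339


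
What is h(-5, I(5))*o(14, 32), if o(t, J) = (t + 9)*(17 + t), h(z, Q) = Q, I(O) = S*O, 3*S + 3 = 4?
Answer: 3565/3 ≈ 1188.3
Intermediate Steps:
S = 1/3 (S = -1 + (1/3)*4 = -1 + 4/3 = 1/3 ≈ 0.33333)
I(O) = O/3
o(t, J) = (9 + t)*(17 + t)
h(-5, I(5))*o(14, 32) = ((1/3)*5)*(153 + 14**2 + 26*14) = 5*(153 + 196 + 364)/3 = (5/3)*713 = 3565/3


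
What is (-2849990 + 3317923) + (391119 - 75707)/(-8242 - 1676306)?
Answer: 197063820968/421137 ≈ 4.6793e+5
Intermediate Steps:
(-2849990 + 3317923) + (391119 - 75707)/(-8242 - 1676306) = 467933 + 315412/(-1684548) = 467933 + 315412*(-1/1684548) = 467933 - 78853/421137 = 197063820968/421137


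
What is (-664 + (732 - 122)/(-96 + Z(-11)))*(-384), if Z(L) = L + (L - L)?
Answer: 27516672/107 ≈ 2.5717e+5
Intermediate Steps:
Z(L) = L (Z(L) = L + 0 = L)
(-664 + (732 - 122)/(-96 + Z(-11)))*(-384) = (-664 + (732 - 122)/(-96 - 11))*(-384) = (-664 + 610/(-107))*(-384) = (-664 + 610*(-1/107))*(-384) = (-664 - 610/107)*(-384) = -71658/107*(-384) = 27516672/107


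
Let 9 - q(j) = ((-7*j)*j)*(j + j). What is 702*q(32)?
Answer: 322050222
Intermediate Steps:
q(j) = 9 + 14*j**3 (q(j) = 9 - (-7*j)*j*(j + j) = 9 - (-7*j**2)*2*j = 9 - (-14)*j**3 = 9 + 14*j**3)
702*q(32) = 702*(9 + 14*32**3) = 702*(9 + 14*32768) = 702*(9 + 458752) = 702*458761 = 322050222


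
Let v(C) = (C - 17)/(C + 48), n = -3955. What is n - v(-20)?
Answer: -110703/28 ≈ -3953.7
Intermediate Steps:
v(C) = (-17 + C)/(48 + C)
n - v(-20) = -3955 - (-17 - 20)/(48 - 20) = -3955 - (-37)/28 = -3955 - 1*(-37/28) = -3955 + 37/28 = -110703/28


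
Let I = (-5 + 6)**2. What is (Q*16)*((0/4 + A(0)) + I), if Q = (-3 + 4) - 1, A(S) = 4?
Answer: 0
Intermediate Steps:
I = 1 (I = 1**2 = 1)
Q = 0 (Q = 1 - 1 = 0)
(Q*16)*((0/4 + A(0)) + I) = (0*16)*((0/4 + 4) + 1) = 0*((0*(1/4) + 4) + 1) = 0*((0 + 4) + 1) = 0*(4 + 1) = 0*5 = 0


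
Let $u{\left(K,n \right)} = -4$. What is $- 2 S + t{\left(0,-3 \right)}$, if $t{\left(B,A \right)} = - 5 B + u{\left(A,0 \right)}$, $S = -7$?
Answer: $10$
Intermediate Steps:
$t{\left(B,A \right)} = -4 - 5 B$ ($t{\left(B,A \right)} = - 5 B - 4 = -4 - 5 B$)
$- 2 S + t{\left(0,-3 \right)} = \left(-2\right) \left(-7\right) - 4 = 14 + \left(-4 + 0\right) = 14 - 4 = 10$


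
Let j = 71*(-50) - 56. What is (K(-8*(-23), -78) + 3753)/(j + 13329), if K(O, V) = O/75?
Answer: 40237/104175 ≈ 0.38624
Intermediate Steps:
j = -3606 (j = -3550 - 56 = -3606)
K(O, V) = O/75 (K(O, V) = O*(1/75) = O/75)
(K(-8*(-23), -78) + 3753)/(j + 13329) = ((-8*(-23))/75 + 3753)/(-3606 + 13329) = ((1/75)*184 + 3753)/9723 = (184/75 + 3753)*(1/9723) = (281659/75)*(1/9723) = 40237/104175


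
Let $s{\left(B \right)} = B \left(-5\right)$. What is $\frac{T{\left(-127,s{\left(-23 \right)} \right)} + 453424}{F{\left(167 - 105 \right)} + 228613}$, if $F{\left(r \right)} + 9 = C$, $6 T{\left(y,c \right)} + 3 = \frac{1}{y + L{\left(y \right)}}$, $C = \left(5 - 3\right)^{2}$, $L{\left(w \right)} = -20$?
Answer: $\frac{199959763}{100816128} \approx 1.9834$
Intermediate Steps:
$s{\left(B \right)} = - 5 B$
$C = 4$ ($C = 2^{2} = 4$)
$T{\left(y,c \right)} = - \frac{1}{2} + \frac{1}{6 \left(-20 + y\right)}$ ($T{\left(y,c \right)} = - \frac{1}{2} + \frac{1}{6 \left(y - 20\right)} = - \frac{1}{2} + \frac{1}{6 \left(-20 + y\right)}$)
$F{\left(r \right)} = -5$ ($F{\left(r \right)} = -9 + 4 = -5$)
$\frac{T{\left(-127,s{\left(-23 \right)} \right)} + 453424}{F{\left(167 - 105 \right)} + 228613} = \frac{\frac{61 - -381}{6 \left(-20 - 127\right)} + 453424}{-5 + 228613} = \frac{\frac{61 + 381}{6 \left(-147\right)} + 453424}{228608} = \left(\frac{1}{6} \left(- \frac{1}{147}\right) 442 + 453424\right) \frac{1}{228608} = \left(- \frac{221}{441} + 453424\right) \frac{1}{228608} = \frac{199959763}{441} \cdot \frac{1}{228608} = \frac{199959763}{100816128}$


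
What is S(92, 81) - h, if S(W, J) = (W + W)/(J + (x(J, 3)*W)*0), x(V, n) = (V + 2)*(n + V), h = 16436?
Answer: -1331132/81 ≈ -16434.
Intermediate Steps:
x(V, n) = (2 + V)*(V + n)
S(W, J) = 2*W/J (S(W, J) = (W + W)/(J + ((J² + 2*J + 2*3 + J*3)*W)*0) = (2*W)/(J + ((J² + 2*J + 6 + 3*J)*W)*0) = (2*W)/(J + ((6 + J² + 5*J)*W)*0) = (2*W)/(J + (W*(6 + J² + 5*J))*0) = (2*W)/(J + 0) = (2*W)/J = 2*W/J)
S(92, 81) - h = 2*92/81 - 1*16436 = 2*92*(1/81) - 16436 = 184/81 - 16436 = -1331132/81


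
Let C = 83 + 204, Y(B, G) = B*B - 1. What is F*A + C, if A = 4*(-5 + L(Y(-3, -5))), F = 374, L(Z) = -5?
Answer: -14673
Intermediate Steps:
Y(B, G) = -1 + B**2 (Y(B, G) = B**2 - 1 = -1 + B**2)
A = -40 (A = 4*(-5 - 5) = 4*(-10) = -40)
C = 287
F*A + C = 374*(-40) + 287 = -14960 + 287 = -14673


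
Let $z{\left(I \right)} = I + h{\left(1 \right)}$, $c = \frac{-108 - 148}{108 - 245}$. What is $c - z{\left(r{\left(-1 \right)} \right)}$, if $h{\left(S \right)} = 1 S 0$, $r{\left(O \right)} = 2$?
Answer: $- \frac{18}{137} \approx -0.13139$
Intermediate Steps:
$h{\left(S \right)} = 0$ ($h{\left(S \right)} = S 0 = 0$)
$c = \frac{256}{137}$ ($c = - \frac{256}{-137} = \left(-256\right) \left(- \frac{1}{137}\right) = \frac{256}{137} \approx 1.8686$)
$z{\left(I \right)} = I$ ($z{\left(I \right)} = I + 0 = I$)
$c - z{\left(r{\left(-1 \right)} \right)} = \frac{256}{137} - 2 = - \frac{18}{137}$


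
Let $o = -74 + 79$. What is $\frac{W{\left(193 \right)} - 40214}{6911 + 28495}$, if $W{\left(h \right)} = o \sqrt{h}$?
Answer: $- \frac{20107}{17703} + \frac{5 \sqrt{193}}{35406} \approx -1.1338$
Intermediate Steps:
$o = 5$
$W{\left(h \right)} = 5 \sqrt{h}$
$\frac{W{\left(193 \right)} - 40214}{6911 + 28495} = \frac{5 \sqrt{193} - 40214}{6911 + 28495} = \frac{-40214 + 5 \sqrt{193}}{35406} = \left(-40214 + 5 \sqrt{193}\right) \frac{1}{35406} = - \frac{20107}{17703} + \frac{5 \sqrt{193}}{35406}$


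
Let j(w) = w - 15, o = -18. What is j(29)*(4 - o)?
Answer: 308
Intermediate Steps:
j(w) = -15 + w
j(29)*(4 - o) = (-15 + 29)*(4 - 1*(-18)) = 14*(4 + 18) = 14*22 = 308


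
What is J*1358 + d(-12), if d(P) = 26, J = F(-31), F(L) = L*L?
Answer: 1305064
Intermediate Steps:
F(L) = L**2
J = 961 (J = (-31)**2 = 961)
J*1358 + d(-12) = 961*1358 + 26 = 1305038 + 26 = 1305064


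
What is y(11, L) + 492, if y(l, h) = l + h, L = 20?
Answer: 523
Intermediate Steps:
y(l, h) = h + l
y(11, L) + 492 = (20 + 11) + 492 = 31 + 492 = 523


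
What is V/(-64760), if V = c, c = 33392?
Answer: -4174/8095 ≈ -0.51563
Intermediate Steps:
V = 33392
V/(-64760) = 33392/(-64760) = 33392*(-1/64760) = -4174/8095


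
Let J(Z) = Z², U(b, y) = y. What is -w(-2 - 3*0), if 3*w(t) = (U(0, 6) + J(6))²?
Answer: -588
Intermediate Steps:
w(t) = 588 (w(t) = (6 + 6²)²/3 = (6 + 36)²/3 = (⅓)*42² = (⅓)*1764 = 588)
-w(-2 - 3*0) = -1*588 = -588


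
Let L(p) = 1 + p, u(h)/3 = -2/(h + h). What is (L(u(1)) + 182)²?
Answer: 32400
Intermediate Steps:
u(h) = -3/h (u(h) = 3*(-2/(h + h)) = 3*(-2*1/(2*h)) = 3*(-1/h) = -3/h)
(L(u(1)) + 182)² = ((1 - 3/1) + 182)² = ((1 - 3*1) + 182)² = ((1 - 3) + 182)² = (-2 + 182)² = 180² = 32400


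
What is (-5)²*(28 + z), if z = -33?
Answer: -125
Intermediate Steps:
(-5)²*(28 + z) = (-5)²*(28 - 33) = 25*(-5) = -125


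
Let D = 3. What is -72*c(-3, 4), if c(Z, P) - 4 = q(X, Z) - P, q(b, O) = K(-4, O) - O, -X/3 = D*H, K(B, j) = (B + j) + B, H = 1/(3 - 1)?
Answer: 576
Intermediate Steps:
H = ½ (H = 1/2 = ½ ≈ 0.50000)
K(B, j) = j + 2*B
X = -9/2 ≈ -4.5000
q(b, O) = -8 (q(b, O) = (O + 2*(-4)) - O = (O - 8) - O = (-8 + O) - O = -8)
c(Z, P) = -4 - P (c(Z, P) = 4 + (-8 - P) = -4 - P)
-72*c(-3, 4) = -72*(-4 - 1*4) = -72*(-4 - 4) = -72*(-8) = 576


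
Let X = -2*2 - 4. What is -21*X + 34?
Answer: 202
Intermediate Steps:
X = -8 (X = -4 - 4 = -8)
-21*X + 34 = -21*(-8) + 34 = 168 + 34 = 202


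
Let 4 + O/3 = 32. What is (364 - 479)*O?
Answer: -9660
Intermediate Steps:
O = 84 (O = -12 + 3*32 = -12 + 96 = 84)
(364 - 479)*O = (364 - 479)*84 = -115*84 = -9660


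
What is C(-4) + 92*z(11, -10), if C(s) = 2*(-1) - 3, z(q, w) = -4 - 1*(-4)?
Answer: -5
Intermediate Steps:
z(q, w) = 0 (z(q, w) = -4 + 4 = 0)
C(s) = -5 (C(s) = -2 - 3 = -5)
C(-4) + 92*z(11, -10) = -5 + 92*0 = -5 + 0 = -5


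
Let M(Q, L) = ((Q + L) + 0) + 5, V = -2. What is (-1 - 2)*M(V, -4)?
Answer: 3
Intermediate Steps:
M(Q, L) = 5 + L + Q (M(Q, L) = ((L + Q) + 0) + 5 = (L + Q) + 5 = 5 + L + Q)
(-1 - 2)*M(V, -4) = (-1 - 2)*(5 - 4 - 2) = -3*(-1) = 3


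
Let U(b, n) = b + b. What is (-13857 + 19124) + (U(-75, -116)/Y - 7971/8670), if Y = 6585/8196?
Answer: 6444264747/1268710 ≈ 5079.4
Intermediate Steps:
U(b, n) = 2*b
Y = 2195/2732 (Y = 6585*(1/8196) = 2195/2732 ≈ 0.80344)
(-13857 + 19124) + (U(-75, -116)/Y - 7971/8670) = (-13857 + 19124) + ((2*(-75))/(2195/2732) - 7971/8670) = 5267 + (-150*2732/2195 - 7971*1/8670) = 5267 + (-81960/439 - 2657/2890) = 5267 - 238030823/1268710 = 6444264747/1268710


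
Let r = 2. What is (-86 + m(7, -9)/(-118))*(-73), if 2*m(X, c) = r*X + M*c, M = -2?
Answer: 370986/59 ≈ 6287.9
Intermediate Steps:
m(X, c) = X - c (m(X, c) = (2*X - 2*c)/2 = (-2*c + 2*X)/2 = X - c)
(-86 + m(7, -9)/(-118))*(-73) = (-86 + (7 - 1*(-9))/(-118))*(-73) = (-86 + (7 + 9)*(-1/118))*(-73) = (-86 + 16*(-1/118))*(-73) = (-86 - 8/59)*(-73) = -5082/59*(-73) = 370986/59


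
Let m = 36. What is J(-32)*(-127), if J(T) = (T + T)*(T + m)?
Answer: 32512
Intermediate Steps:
J(T) = 2*T*(36 + T) (J(T) = (T + T)*(T + 36) = (2*T)*(36 + T) = 2*T*(36 + T))
J(-32)*(-127) = (2*(-32)*(36 - 32))*(-127) = (2*(-32)*4)*(-127) = -256*(-127) = 32512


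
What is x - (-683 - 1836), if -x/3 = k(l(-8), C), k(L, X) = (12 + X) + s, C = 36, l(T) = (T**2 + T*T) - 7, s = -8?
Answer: 2399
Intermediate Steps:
l(T) = -7 + 2*T**2 (l(T) = (T**2 + T**2) - 7 = 2*T**2 - 7 = -7 + 2*T**2)
k(L, X) = 4 + X (k(L, X) = (12 + X) - 8 = 4 + X)
x = -120 (x = -3*(4 + 36) = -3*40 = -120)
x - (-683 - 1836) = -120 - (-683 - 1836) = -120 - 1*(-2519) = -120 + 2519 = 2399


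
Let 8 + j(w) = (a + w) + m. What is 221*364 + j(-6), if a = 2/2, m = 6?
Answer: 80437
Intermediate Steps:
a = 1 (a = 2*(½) = 1)
j(w) = -1 + w (j(w) = -8 + ((1 + w) + 6) = -8 + (7 + w) = -1 + w)
221*364 + j(-6) = 221*364 + (-1 - 6) = 80444 - 7 = 80437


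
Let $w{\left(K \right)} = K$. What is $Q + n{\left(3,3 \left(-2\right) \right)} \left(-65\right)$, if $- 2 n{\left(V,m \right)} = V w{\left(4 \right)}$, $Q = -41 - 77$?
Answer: $272$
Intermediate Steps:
$Q = -118$
$n{\left(V,m \right)} = - 2 V$ ($n{\left(V,m \right)} = - \frac{V 4}{2} = - \frac{4 V}{2} = - 2 V$)
$Q + n{\left(3,3 \left(-2\right) \right)} \left(-65\right) = -118 + \left(-2\right) 3 \left(-65\right) = -118 - -390 = -118 + 390 = 272$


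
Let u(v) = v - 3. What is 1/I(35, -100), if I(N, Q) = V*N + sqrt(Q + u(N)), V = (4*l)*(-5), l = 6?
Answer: -1050/4410017 - I*sqrt(17)/8820034 ≈ -0.00023809 - 4.6747e-7*I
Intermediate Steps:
u(v) = -3 + v
V = -120 (V = (4*6)*(-5) = 24*(-5) = -120)
I(N, Q) = sqrt(-3 + N + Q) - 120*N (I(N, Q) = -120*N + sqrt(Q + (-3 + N)) = -120*N + sqrt(-3 + N + Q) = sqrt(-3 + N + Q) - 120*N)
1/I(35, -100) = 1/(sqrt(-3 + 35 - 100) - 120*35) = 1/(sqrt(-68) - 4200) = 1/(2*I*sqrt(17) - 4200) = 1/(-4200 + 2*I*sqrt(17))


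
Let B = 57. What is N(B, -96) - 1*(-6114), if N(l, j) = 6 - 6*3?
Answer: 6102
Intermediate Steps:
N(l, j) = -12 (N(l, j) = 6 - 18 = -12)
N(B, -96) - 1*(-6114) = -12 - 1*(-6114) = -12 + 6114 = 6102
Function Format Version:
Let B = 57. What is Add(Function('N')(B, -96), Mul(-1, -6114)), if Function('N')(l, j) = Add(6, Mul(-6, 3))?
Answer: 6102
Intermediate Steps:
Function('N')(l, j) = -12 (Function('N')(l, j) = Add(6, -18) = -12)
Add(Function('N')(B, -96), Mul(-1, -6114)) = Add(-12, Mul(-1, -6114)) = Add(-12, 6114) = 6102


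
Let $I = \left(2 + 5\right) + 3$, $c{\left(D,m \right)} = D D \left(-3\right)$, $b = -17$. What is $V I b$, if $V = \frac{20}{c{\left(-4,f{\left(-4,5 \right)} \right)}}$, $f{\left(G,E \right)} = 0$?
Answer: $\frac{425}{6} \approx 70.833$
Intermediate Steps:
$c{\left(D,m \right)} = - 3 D^{2}$ ($c{\left(D,m \right)} = D^{2} \left(-3\right) = - 3 D^{2}$)
$I = 10$ ($I = 7 + 3 = 10$)
$V = - \frac{5}{12}$ ($V = \frac{20}{\left(-3\right) \left(-4\right)^{2}} = \frac{20}{\left(-3\right) 16} = \frac{20}{-48} = 20 \left(- \frac{1}{48}\right) = - \frac{5}{12} \approx -0.41667$)
$V I b = \left(- \frac{5}{12}\right) 10 \left(-17\right) = \left(- \frac{25}{6}\right) \left(-17\right) = \frac{425}{6}$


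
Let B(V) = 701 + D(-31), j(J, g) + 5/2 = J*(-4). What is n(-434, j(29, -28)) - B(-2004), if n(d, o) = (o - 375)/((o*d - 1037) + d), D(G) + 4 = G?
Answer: -66545043/99916 ≈ -666.01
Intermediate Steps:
j(J, g) = -5/2 - 4*J (j(J, g) = -5/2 + J*(-4) = -5/2 - 4*J)
D(G) = -4 + G
B(V) = 666 (B(V) = 701 + (-4 - 31) = 701 - 35 = 666)
n(d, o) = (-375 + o)/(-1037 + d + d*o) (n(d, o) = (-375 + o)/((d*o - 1037) + d) = (-375 + o)/((-1037 + d*o) + d) = (-375 + o)/(-1037 + d + d*o))
n(-434, j(29, -28)) - B(-2004) = (-375 + (-5/2 - 4*29))/(-1037 - 434 - 434*(-5/2 - 4*29)) - 1*666 = (-375 + (-5/2 - 116))/(-1037 - 434 - 434*(-5/2 - 116)) - 666 = (-375 - 237/2)/(-1037 - 434 - 434*(-237/2)) - 666 = -987/2/(-1037 - 434 + 51429) - 666 = -987/2/49958 - 666 = (1/49958)*(-987/2) - 666 = -987/99916 - 666 = -66545043/99916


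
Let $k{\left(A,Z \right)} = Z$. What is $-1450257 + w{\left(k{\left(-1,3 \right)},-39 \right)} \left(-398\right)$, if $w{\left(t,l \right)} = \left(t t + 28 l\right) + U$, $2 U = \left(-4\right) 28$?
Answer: $-996935$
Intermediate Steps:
$U = -56$ ($U = \frac{\left(-4\right) 28}{2} = \frac{1}{2} \left(-112\right) = -56$)
$w{\left(t,l \right)} = -56 + t^{2} + 28 l$ ($w{\left(t,l \right)} = \left(t t + 28 l\right) - 56 = \left(t^{2} + 28 l\right) - 56 = -56 + t^{2} + 28 l$)
$-1450257 + w{\left(k{\left(-1,3 \right)},-39 \right)} \left(-398\right) = -1450257 + \left(-56 + 3^{2} + 28 \left(-39\right)\right) \left(-398\right) = -1450257 + \left(-56 + 9 - 1092\right) \left(-398\right) = -1450257 - -453322 = -1450257 + 453322 = -996935$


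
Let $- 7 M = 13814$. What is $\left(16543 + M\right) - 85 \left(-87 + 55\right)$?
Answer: $\frac{121027}{7} \approx 17290.0$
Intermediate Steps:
$M = - \frac{13814}{7}$ ($M = \left(- \frac{1}{7}\right) 13814 = - \frac{13814}{7} \approx -1973.4$)
$\left(16543 + M\right) - 85 \left(-87 + 55\right) = \left(16543 - \frac{13814}{7}\right) - 85 \left(-87 + 55\right) = \frac{101987}{7} - -2720 = \frac{101987}{7} + 2720 = \frac{121027}{7}$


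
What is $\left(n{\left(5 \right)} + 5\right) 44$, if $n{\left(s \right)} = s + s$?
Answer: $660$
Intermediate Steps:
$n{\left(s \right)} = 2 s$
$\left(n{\left(5 \right)} + 5\right) 44 = \left(2 \cdot 5 + 5\right) 44 = \left(10 + 5\right) 44 = 15 \cdot 44 = 660$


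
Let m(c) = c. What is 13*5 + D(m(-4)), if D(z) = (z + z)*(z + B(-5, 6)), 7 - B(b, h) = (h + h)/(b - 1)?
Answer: 25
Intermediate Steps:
B(b, h) = 7 - 2*h/(-1 + b) (B(b, h) = 7 - (h + h)/(b - 1) = 7 - 2*h/(-1 + b))
D(z) = 2*z*(9 + z) (D(z) = (z + z)*(z + (-7 - 2*6 + 7*(-5))/(-1 - 5)) = (2*z)*(z + (-7 - 12 - 35)/(-6)) = (2*z)*(z - ⅙*(-54)) = (2*z)*(z + 9) = (2*z)*(9 + z) = 2*z*(9 + z))
13*5 + D(m(-4)) = 13*5 + 2*(-4)*(9 - 4) = 65 + 2*(-4)*5 = 65 - 40 = 25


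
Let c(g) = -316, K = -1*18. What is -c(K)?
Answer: 316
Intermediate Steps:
K = -18
-c(K) = -1*(-316) = 316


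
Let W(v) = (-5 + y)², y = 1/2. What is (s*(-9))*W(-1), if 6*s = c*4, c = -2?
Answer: 243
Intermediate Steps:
y = ½ (y = 1*(½) = ½ ≈ 0.50000)
W(v) = 81/4 (W(v) = (-5 + ½)² = (-9/2)² = 81/4)
s = -4/3 (s = (-2*4)/6 = (⅙)*(-8) = -4/3 ≈ -1.3333)
(s*(-9))*W(-1) = -4/3*(-9)*(81/4) = 12*(81/4) = 243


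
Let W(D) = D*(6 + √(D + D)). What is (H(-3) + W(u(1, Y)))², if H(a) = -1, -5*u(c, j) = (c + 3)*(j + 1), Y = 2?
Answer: 26189/125 + 3696*I*√30/125 ≈ 209.51 + 161.95*I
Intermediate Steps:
u(c, j) = -(1 + j)*(3 + c)/5 (u(c, j) = -(c + 3)*(j + 1)/5 = -(3 + c)*(1 + j)/5 = -(1 + j)*(3 + c)/5)
W(D) = D*(6 + √2*√D) (W(D) = D*(6 + √(2*D)) = D*(6 + √2*√D))
(H(-3) + W(u(1, Y)))² = (-1 + (6*(-⅗ - ⅗*2 - ⅕*1 - ⅕*1*2) + √2*(-⅗ - ⅗*2 - ⅕*1 - ⅕*1*2)^(3/2)))² = (-1 + (6*(-⅗ - 6/5 - ⅕ - ⅖) + √2*(-⅗ - 6/5 - ⅕ - ⅖)^(3/2)))² = (-1 + (6*(-12/5) + √2*(-12/5)^(3/2)))² = (-1 + (-72/5 + √2*(-24*I*√15/25)))² = (-1 + (-72/5 - 24*I*√30/25))² = (-77/5 - 24*I*√30/25)²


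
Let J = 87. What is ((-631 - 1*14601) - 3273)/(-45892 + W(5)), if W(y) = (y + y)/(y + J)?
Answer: 851230/2111027 ≈ 0.40323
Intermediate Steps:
W(y) = 2*y/(87 + y) (W(y) = (y + y)/(y + 87) = (2*y)/(87 + y) = 2*y/(87 + y))
((-631 - 1*14601) - 3273)/(-45892 + W(5)) = ((-631 - 1*14601) - 3273)/(-45892 + 2*5/(87 + 5)) = ((-631 - 14601) - 3273)/(-45892 + 2*5/92) = (-15232 - 3273)/(-45892 + 2*5*(1/92)) = -18505/(-45892 + 5/46) = -18505/(-2111027/46) = -18505*(-46/2111027) = 851230/2111027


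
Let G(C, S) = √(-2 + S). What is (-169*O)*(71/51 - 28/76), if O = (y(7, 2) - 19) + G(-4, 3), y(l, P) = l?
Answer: 1844128/969 ≈ 1903.1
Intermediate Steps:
O = -11 (O = (7 - 19) + √(-2 + 3) = -12 + √1 = -12 + 1 = -11)
(-169*O)*(71/51 - 28/76) = (-169*(-11))*(71/51 - 28/76) = 1859*(71*(1/51) - 28*1/76) = 1859*(71/51 - 7/19) = 1859*(992/969) = 1844128/969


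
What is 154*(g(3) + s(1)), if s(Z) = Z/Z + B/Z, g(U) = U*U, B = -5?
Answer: 770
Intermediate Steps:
g(U) = U**2
s(Z) = 1 - 5/Z (s(Z) = Z/Z - 5/Z = 1 - 5/Z)
154*(g(3) + s(1)) = 154*(3**2 + (-5 + 1)/1) = 154*(9 + 1*(-4)) = 154*(9 - 4) = 154*5 = 770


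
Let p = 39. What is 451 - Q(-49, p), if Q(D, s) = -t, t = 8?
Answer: 459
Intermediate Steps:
Q(D, s) = -8 (Q(D, s) = -1*8 = -8)
451 - Q(-49, p) = 451 - 1*(-8) = 451 + 8 = 459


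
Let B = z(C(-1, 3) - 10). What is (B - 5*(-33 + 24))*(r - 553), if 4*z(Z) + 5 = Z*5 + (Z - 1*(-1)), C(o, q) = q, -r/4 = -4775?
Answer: 1242649/2 ≈ 6.2132e+5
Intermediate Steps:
r = 19100 (r = -4*(-4775) = 19100)
z(Z) = -1 + 3*Z/2 (z(Z) = -5/4 + (Z*5 + (Z - 1*(-1)))/4 = -5/4 + (5*Z + (Z + 1))/4 = -5/4 + (5*Z + (1 + Z))/4 = -5/4 + (1 + 6*Z)/4 = -5/4 + (¼ + 3*Z/2) = -1 + 3*Z/2)
B = -23/2 (B = -1 + 3*(3 - 10)/2 = -1 + (3/2)*(-7) = -1 - 21/2 = -23/2 ≈ -11.500)
(B - 5*(-33 + 24))*(r - 553) = (-23/2 - 5*(-33 + 24))*(19100 - 553) = (-23/2 - 5*(-9))*18547 = (-23/2 + 45)*18547 = (67/2)*18547 = 1242649/2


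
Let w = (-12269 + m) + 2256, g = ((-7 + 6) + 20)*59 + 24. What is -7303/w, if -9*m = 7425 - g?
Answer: 65727/96397 ≈ 0.68184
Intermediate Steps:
g = 1145 (g = (-1 + 20)*59 + 24 = 19*59 + 24 = 1121 + 24 = 1145)
m = -6280/9 (m = -(7425 - 1*1145)/9 = -(7425 - 1145)/9 = -⅑*6280 = -6280/9 ≈ -697.78)
w = -96397/9 (w = (-12269 - 6280/9) + 2256 = -116701/9 + 2256 = -96397/9 ≈ -10711.)
-7303/w = -7303/(-96397/9) = -7303*(-9/96397) = 65727/96397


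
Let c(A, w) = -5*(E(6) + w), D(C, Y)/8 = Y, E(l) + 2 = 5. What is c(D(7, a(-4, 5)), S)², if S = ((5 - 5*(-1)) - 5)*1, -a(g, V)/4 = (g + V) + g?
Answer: 1600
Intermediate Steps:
E(l) = 3 (E(l) = -2 + 5 = 3)
a(g, V) = -8*g - 4*V (a(g, V) = -4*((g + V) + g) = -4*((V + g) + g) = -4*(V + 2*g) = -8*g - 4*V)
D(C, Y) = 8*Y
S = 5 (S = ((5 + 5) - 5)*1 = (10 - 5)*1 = 5*1 = 5)
c(A, w) = -15 - 5*w (c(A, w) = -5*(3 + w) = -15 - 5*w)
c(D(7, a(-4, 5)), S)² = (-15 - 5*5)² = (-15 - 25)² = (-40)² = 1600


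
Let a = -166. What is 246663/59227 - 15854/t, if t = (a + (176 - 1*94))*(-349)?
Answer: 449441975/124021338 ≈ 3.6239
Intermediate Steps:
t = 29316 (t = (-166 + (176 - 1*94))*(-349) = (-166 + (176 - 94))*(-349) = (-166 + 82)*(-349) = -84*(-349) = 29316)
246663/59227 - 15854/t = 246663/59227 - 15854/29316 = 246663*(1/59227) - 15854*1/29316 = 246663/59227 - 7927/14658 = 449441975/124021338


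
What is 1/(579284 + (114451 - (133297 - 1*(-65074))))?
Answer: 1/495364 ≈ 2.0187e-6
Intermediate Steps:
1/(579284 + (114451 - (133297 - 1*(-65074)))) = 1/(579284 + (114451 - (133297 + 65074))) = 1/(579284 + (114451 - 1*198371)) = 1/(579284 + (114451 - 198371)) = 1/(579284 - 83920) = 1/495364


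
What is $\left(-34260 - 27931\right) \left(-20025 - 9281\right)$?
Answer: $1822569446$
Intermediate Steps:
$\left(-34260 - 27931\right) \left(-20025 - 9281\right) = \left(-34260 - 27931\right) \left(-29306\right) = \left(-62191\right) \left(-29306\right) = 1822569446$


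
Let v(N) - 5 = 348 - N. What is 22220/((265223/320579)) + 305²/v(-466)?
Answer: 836946673685/31031091 ≈ 26971.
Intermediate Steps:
v(N) = 353 - N (v(N) = 5 + (348 - N) = 353 - N)
22220/((265223/320579)) + 305²/v(-466) = 22220/((265223/320579)) + 305²/(353 - 1*(-466)) = 22220/((265223*(1/320579))) + 93025/(353 + 466) = 22220/(37889/45797) + 93025/819 = 22220*(45797/37889) + 93025*(1/819) = 1017609340/37889 + 93025/819 = 836946673685/31031091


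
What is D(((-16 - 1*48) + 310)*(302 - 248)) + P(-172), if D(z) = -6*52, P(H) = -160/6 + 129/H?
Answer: -4073/12 ≈ -339.42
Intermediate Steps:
P(H) = -80/3 + 129/H (P(H) = -160*⅙ + 129/H = -80/3 + 129/H)
D(z) = -312
D(((-16 - 1*48) + 310)*(302 - 248)) + P(-172) = -312 + (-80/3 + 129/(-172)) = -312 + (-80/3 + 129*(-1/172)) = -312 + (-80/3 - ¾) = -312 - 329/12 = -4073/12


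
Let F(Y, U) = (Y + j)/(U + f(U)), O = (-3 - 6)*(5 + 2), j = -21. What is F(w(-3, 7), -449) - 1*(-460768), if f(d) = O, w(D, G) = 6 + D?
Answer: 117956617/256 ≈ 4.6077e+5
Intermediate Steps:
O = -63 (O = -9*7 = -63)
f(d) = -63
F(Y, U) = (-21 + Y)/(-63 + U) (F(Y, U) = (Y - 21)/(U - 63) = (-21 + Y)/(-63 + U))
F(w(-3, 7), -449) - 1*(-460768) = (-21 + (6 - 3))/(-63 - 449) - 1*(-460768) = (-21 + 3)/(-512) + 460768 = -1/512*(-18) + 460768 = 9/256 + 460768 = 117956617/256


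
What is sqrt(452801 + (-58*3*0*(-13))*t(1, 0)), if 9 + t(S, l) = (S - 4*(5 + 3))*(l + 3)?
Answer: sqrt(452801) ≈ 672.91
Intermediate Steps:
t(S, l) = -9 + (-32 + S)*(3 + l) (t(S, l) = -9 + (S - 4*(5 + 3))*(l + 3) = -9 + (S - 4*8)*(3 + l) = -9 + (S - 32)*(3 + l) = -9 + (-32 + S)*(3 + l))
sqrt(452801 + (-58*3*0*(-13))*t(1, 0)) = sqrt(452801 + (-58*3*0*(-13))*(-105 - 32*0 + 3*1 + 1*0)) = sqrt(452801 + (-0*(-13))*(-105 + 0 + 3 + 0)) = sqrt(452801 - 58*0*(-102)) = sqrt(452801 + 0*(-102)) = sqrt(452801 + 0) = sqrt(452801)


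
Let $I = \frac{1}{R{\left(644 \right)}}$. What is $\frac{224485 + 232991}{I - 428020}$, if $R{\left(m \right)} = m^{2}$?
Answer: $- \frac{63243922112}{59171767573} \approx -1.0688$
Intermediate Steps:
$I = \frac{1}{414736}$ ($I = \frac{1}{644^{2}} = \frac{1}{414736} \approx 2.4112 \cdot 10^{-6}$)
$\frac{224485 + 232991}{I - 428020} = \frac{224485 + 232991}{\frac{1}{414736} - 428020} = \frac{457476}{- \frac{177515302719}{414736}} = 457476 \left(- \frac{414736}{177515302719}\right) = - \frac{63243922112}{59171767573}$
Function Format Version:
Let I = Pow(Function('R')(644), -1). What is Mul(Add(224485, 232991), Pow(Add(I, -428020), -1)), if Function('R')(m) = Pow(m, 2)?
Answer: Rational(-63243922112, 59171767573) ≈ -1.0688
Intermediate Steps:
I = Rational(1, 414736) (I = Pow(Pow(644, 2), -1) = Pow(414736, -1) = Rational(1, 414736) ≈ 2.4112e-6)
Mul(Add(224485, 232991), Pow(Add(I, -428020), -1)) = Mul(Add(224485, 232991), Pow(Add(Rational(1, 414736), -428020), -1)) = Mul(457476, Pow(Rational(-177515302719, 414736), -1)) = Mul(457476, Rational(-414736, 177515302719)) = Rational(-63243922112, 59171767573)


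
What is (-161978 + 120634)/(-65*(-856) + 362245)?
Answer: -41344/417885 ≈ -0.098936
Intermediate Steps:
(-161978 + 120634)/(-65*(-856) + 362245) = -41344/(55640 + 362245) = -41344/417885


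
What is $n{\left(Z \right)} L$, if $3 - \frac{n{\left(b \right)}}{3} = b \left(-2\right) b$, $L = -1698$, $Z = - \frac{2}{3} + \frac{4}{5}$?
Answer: $- \frac{386578}{25} \approx -15463.0$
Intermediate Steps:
$Z = \frac{2}{15}$ ($Z = \left(-2\right) \frac{1}{3} + 4 \cdot \frac{1}{5} = - \frac{2}{3} + \frac{4}{5} = \frac{2}{15} \approx 0.13333$)
$n{\left(b \right)} = 9 + 6 b^{2}$ ($n{\left(b \right)} = 9 - 3 b \left(-2\right) b = 9 - 3 - 2 b b = 9 - 3 \left(- 2 b^{2}\right) = 9 + 6 b^{2}$)
$n{\left(Z \right)} L = \left(9 + 6 \left(\frac{2}{15}\right)^{2}\right) \left(-1698\right) = \left(9 + 6 \cdot \frac{4}{225}\right) \left(-1698\right) = \left(9 + \frac{8}{75}\right) \left(-1698\right) = \frac{683}{75} \left(-1698\right) = - \frac{386578}{25}$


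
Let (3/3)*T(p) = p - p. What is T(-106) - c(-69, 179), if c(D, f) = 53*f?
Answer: -9487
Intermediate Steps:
T(p) = 0 (T(p) = p - p = 0)
T(-106) - c(-69, 179) = 0 - 53*179 = 0 - 1*9487 = 0 - 9487 = -9487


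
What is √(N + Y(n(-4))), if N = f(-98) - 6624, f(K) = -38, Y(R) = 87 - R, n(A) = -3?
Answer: 2*I*√1643 ≈ 81.068*I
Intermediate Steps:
N = -6662 (N = -38 - 6624 = -6662)
√(N + Y(n(-4))) = √(-6662 + (87 - 1*(-3))) = √(-6662 + (87 + 3)) = √(-6662 + 90) = √(-6572) = 2*I*√1643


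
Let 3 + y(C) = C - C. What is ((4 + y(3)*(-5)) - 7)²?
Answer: 144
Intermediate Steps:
y(C) = -3 (y(C) = -3 + (C - C) = -3 + 0 = -3)
((4 + y(3)*(-5)) - 7)² = ((4 - 3*(-5)) - 7)² = ((4 + 15) - 7)² = (19 - 7)² = 12² = 144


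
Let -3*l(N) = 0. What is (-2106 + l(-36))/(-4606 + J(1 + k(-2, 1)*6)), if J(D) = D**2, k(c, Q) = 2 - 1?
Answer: 702/1519 ≈ 0.46215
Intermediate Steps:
l(N) = 0 (l(N) = -1/3*0 = 0)
k(c, Q) = 1
(-2106 + l(-36))/(-4606 + J(1 + k(-2, 1)*6)) = (-2106 + 0)/(-4606 + (1 + 1*6)**2) = -2106/(-4606 + (1 + 6)**2) = -2106/(-4606 + 7**2) = -2106/(-4606 + 49) = -2106/(-4557) = -2106*(-1/4557) = 702/1519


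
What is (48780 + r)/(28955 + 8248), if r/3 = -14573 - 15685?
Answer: -13998/12401 ≈ -1.1288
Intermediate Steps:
r = -90774 (r = 3*(-14573 - 15685) = 3*(-30258) = -90774)
(48780 + r)/(28955 + 8248) = (48780 - 90774)/(28955 + 8248) = -41994/37203 = -41994*1/37203 = -13998/12401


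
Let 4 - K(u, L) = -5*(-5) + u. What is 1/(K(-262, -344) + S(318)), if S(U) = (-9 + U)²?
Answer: 1/95722 ≈ 1.0447e-5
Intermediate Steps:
K(u, L) = -21 - u (K(u, L) = 4 - (-5*(-5) + u) = 4 - (25 + u) = 4 + (-25 - u) = -21 - u)
1/(K(-262, -344) + S(318)) = 1/((-21 - 1*(-262)) + (-9 + 318)²) = 1/((-21 + 262) + 309²) = 1/(241 + 95481) = 1/95722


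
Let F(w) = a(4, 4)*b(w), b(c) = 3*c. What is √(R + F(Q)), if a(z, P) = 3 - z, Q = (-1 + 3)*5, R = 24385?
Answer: √24355 ≈ 156.06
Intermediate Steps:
Q = 10 (Q = 2*5 = 10)
F(w) = -3*w (F(w) = (3 - 1*4)*(3*w) = (3 - 4)*(3*w) = -3*w)
√(R + F(Q)) = √(24385 - 3*10) = √(24385 - 30) = √24355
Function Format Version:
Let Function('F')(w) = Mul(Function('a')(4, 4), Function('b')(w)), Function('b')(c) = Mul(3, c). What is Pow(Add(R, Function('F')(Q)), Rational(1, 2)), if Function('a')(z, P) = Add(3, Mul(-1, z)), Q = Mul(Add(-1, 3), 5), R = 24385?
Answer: Pow(24355, Rational(1, 2)) ≈ 156.06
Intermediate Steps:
Q = 10 (Q = Mul(2, 5) = 10)
Function('F')(w) = Mul(-3, w) (Function('F')(w) = Mul(Add(3, Mul(-1, 4)), Mul(3, w)) = Mul(Add(3, -4), Mul(3, w)) = Mul(-1, Mul(3, w)) = Mul(-3, w))
Pow(Add(R, Function('F')(Q)), Rational(1, 2)) = Pow(Add(24385, Mul(-3, 10)), Rational(1, 2)) = Pow(Add(24385, -30), Rational(1, 2)) = Pow(24355, Rational(1, 2))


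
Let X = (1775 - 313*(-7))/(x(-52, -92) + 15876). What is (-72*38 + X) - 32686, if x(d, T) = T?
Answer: -279548441/7892 ≈ -35422.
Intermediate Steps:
X = 1983/7892 (X = (1775 - 313*(-7))/(-92 + 15876) = (1775 + 2191)/15784 = 3966*(1/15784) = 1983/7892 ≈ 0.25127)
(-72*38 + X) - 32686 = (-72*38 + 1983/7892) - 32686 = (-2736 + 1983/7892) - 32686 = -21590529/7892 - 32686 = -279548441/7892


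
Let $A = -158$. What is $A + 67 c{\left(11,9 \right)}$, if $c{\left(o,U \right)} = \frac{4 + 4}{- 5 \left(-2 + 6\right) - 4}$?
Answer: $- \frac{541}{3} \approx -180.33$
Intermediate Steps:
$c{\left(o,U \right)} = - \frac{1}{3}$ ($c{\left(o,U \right)} = \frac{8}{\left(-5\right) 4 - 4} = \frac{8}{-20 - 4} = \frac{8}{-24} = 8 \left(- \frac{1}{24}\right) = - \frac{1}{3}$)
$A + 67 c{\left(11,9 \right)} = -158 + 67 \left(- \frac{1}{3}\right) = -158 - \frac{67}{3} = - \frac{541}{3}$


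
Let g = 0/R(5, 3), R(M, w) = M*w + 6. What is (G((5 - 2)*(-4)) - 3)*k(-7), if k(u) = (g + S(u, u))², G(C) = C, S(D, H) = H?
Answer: -735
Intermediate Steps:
R(M, w) = 6 + M*w
g = 0 (g = 0/(6 + 5*3) = 0/(6 + 15) = 0/21 = 0*(1/21) = 0)
k(u) = u² (k(u) = (0 + u)² = u²)
(G((5 - 2)*(-4)) - 3)*k(-7) = ((5 - 2)*(-4) - 3)*(-7)² = (3*(-4) - 3)*49 = (-12 - 3)*49 = -15*49 = -735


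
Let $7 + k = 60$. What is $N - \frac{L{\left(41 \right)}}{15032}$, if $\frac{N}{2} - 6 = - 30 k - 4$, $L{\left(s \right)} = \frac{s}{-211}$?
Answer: $- \frac{10073484311}{3171752} \approx -3176.0$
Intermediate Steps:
$k = 53$ ($k = -7 + 60 = 53$)
$L{\left(s \right)} = - \frac{s}{211}$ ($L{\left(s \right)} = s \left(- \frac{1}{211}\right) = - \frac{s}{211}$)
$N = -3176$ ($N = 12 + 2 \left(\left(-30\right) 53 - 4\right) = 12 + 2 \left(-1590 - 4\right) = 12 + 2 \left(-1594\right) = 12 - 3188 = -3176$)
$N - \frac{L{\left(41 \right)}}{15032} = -3176 - \frac{\left(- \frac{1}{211}\right) 41}{15032} = -3176 - \left(- \frac{41}{211}\right) \frac{1}{15032} = -3176 - - \frac{41}{3171752} = -3176 + \frac{41}{3171752} = - \frac{10073484311}{3171752}$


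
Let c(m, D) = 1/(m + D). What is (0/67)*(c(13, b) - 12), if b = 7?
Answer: 0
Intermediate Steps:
c(m, D) = 1/(D + m)
(0/67)*(c(13, b) - 12) = (0/67)*(1/(7 + 13) - 12) = (0*(1/67))*(1/20 - 12) = 0*(1/20 - 12) = 0*(-239/20) = 0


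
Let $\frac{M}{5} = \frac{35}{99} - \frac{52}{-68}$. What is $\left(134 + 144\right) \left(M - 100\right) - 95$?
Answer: $- \frac{44331305}{1683} \approx -26341.0$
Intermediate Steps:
$M = \frac{9410}{1683}$ ($M = 5 \left(\frac{35}{99} - \frac{52}{-68}\right) = 5 \left(35 \cdot \frac{1}{99} - - \frac{13}{17}\right) = 5 \left(\frac{35}{99} + \frac{13}{17}\right) = 5 \cdot \frac{1882}{1683} = \frac{9410}{1683} \approx 5.5912$)
$\left(134 + 144\right) \left(M - 100\right) - 95 = \left(134 + 144\right) \left(\frac{9410}{1683} - 100\right) - 95 = 278 \left(- \frac{158890}{1683}\right) - 95 = - \frac{44171420}{1683} - 95 = - \frac{44331305}{1683}$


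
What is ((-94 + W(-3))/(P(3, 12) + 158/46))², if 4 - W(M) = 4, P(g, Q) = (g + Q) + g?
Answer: 4674244/243049 ≈ 19.232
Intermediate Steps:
P(g, Q) = Q + 2*g (P(g, Q) = (Q + g) + g = Q + 2*g)
W(M) = 0 (W(M) = 4 - 1*4 = 4 - 4 = 0)
((-94 + W(-3))/(P(3, 12) + 158/46))² = ((-94 + 0)/((12 + 2*3) + 158/46))² = (-94/((12 + 6) + 158*(1/46)))² = (-94/(18 + 79/23))² = (-94/493/23)² = (-94*23/493)² = (-2162/493)² = 4674244/243049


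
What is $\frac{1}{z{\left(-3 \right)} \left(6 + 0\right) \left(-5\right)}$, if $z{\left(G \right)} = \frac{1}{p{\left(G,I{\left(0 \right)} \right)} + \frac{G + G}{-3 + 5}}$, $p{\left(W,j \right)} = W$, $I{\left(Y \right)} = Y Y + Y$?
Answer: $\frac{1}{5} \approx 0.2$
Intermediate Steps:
$I{\left(Y \right)} = Y + Y^{2}$ ($I{\left(Y \right)} = Y^{2} + Y = Y + Y^{2}$)
$z{\left(G \right)} = \frac{1}{2 G}$ ($z{\left(G \right)} = \frac{1}{G + \frac{G + G}{-3 + 5}} = \frac{1}{G + \frac{2 G}{2}} = \frac{1}{G + 2 G \frac{1}{2}} = \frac{1}{G + G} = \frac{1}{2 G}$)
$\frac{1}{z{\left(-3 \right)} \left(6 + 0\right) \left(-5\right)} = \frac{1}{\frac{1}{2 \left(-3\right)} \left(6 + 0\right) \left(-5\right)} = \frac{1}{\frac{1}{2} \left(- \frac{1}{3}\right) 6 \left(-5\right)} = \frac{1}{\left(- \frac{1}{6}\right) \left(-30\right)} = \frac{1}{5}$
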